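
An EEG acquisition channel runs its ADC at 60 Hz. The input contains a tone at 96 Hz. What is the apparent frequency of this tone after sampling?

96 Hz mod fs = 36 Hz.
36 Hz > fs/2 = 30 Hz, folds to fs − 36 Hz = 24 Hz.

24 Hz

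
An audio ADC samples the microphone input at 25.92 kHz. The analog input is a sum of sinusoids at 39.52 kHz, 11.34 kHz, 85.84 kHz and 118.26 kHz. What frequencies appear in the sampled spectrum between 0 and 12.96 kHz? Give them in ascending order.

8.08 kHz, 11.34 kHz, 12.32 kHz

fs/2 = 12.96 kHz.
39.52 kHz mod fs = 13.6 kHz.
13.6 kHz > fs/2 = 12.96 kHz, folds to fs − 13.6 kHz = 12.32 kHz.
11.34 kHz ≤ fs/2 = 12.96 kHz, passes unchanged.
85.84 kHz mod fs = 8.08 kHz.
8.08 kHz ≤ fs/2 = 12.96 kHz, appears at 8.08 kHz.
118.26 kHz mod fs = 14.58 kHz.
14.58 kHz > fs/2 = 12.96 kHz, folds to fs − 14.58 kHz = 11.34 kHz.
Distinct values: {8.08 kHz, 11.34 kHz, 12.32 kHz}.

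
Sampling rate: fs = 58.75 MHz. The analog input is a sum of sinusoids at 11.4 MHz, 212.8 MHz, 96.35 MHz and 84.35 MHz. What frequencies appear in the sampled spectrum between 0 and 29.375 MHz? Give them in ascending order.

fs/2 = 29.375 MHz.
11.4 MHz ≤ fs/2 = 29.375 MHz, passes unchanged.
212.8 MHz mod fs = 36.55 MHz.
36.55 MHz > fs/2 = 29.375 MHz, folds to fs − 36.55 MHz = 22.2 MHz.
96.35 MHz mod fs = 37.6 MHz.
37.6 MHz > fs/2 = 29.375 MHz, folds to fs − 37.6 MHz = 21.15 MHz.
84.35 MHz mod fs = 25.6 MHz.
25.6 MHz ≤ fs/2 = 29.375 MHz, appears at 25.6 MHz.
Distinct values: {11.4 MHz, 21.15 MHz, 22.2 MHz, 25.6 MHz}.

11.4 MHz, 21.15 MHz, 22.2 MHz, 25.6 MHz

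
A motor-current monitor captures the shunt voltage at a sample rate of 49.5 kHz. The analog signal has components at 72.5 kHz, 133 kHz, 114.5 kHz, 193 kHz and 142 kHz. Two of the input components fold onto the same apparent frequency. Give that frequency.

fs/2 = 24.75 kHz.
72.5 kHz mod fs = 23 kHz.
23 kHz ≤ fs/2 = 24.75 kHz, appears at 23 kHz.
133 kHz mod fs = 34 kHz.
34 kHz > fs/2 = 24.75 kHz, folds to fs − 34 kHz = 15.5 kHz.
114.5 kHz mod fs = 15.5 kHz.
15.5 kHz ≤ fs/2 = 24.75 kHz, appears at 15.5 kHz.
193 kHz mod fs = 44.5 kHz.
44.5 kHz > fs/2 = 24.75 kHz, folds to fs − 44.5 kHz = 5 kHz.
142 kHz mod fs = 43 kHz.
43 kHz > fs/2 = 24.75 kHz, folds to fs − 43 kHz = 6.5 kHz.
114.5 kHz and 133 kHz both map to 15.5 kHz.

15.5 kHz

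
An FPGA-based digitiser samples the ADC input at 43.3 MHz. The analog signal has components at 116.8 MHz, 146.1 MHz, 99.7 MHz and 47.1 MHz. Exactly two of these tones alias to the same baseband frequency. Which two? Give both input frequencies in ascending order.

fs/2 = 21.65 MHz.
116.8 MHz mod fs = 30.2 MHz.
30.2 MHz > fs/2 = 21.65 MHz, folds to fs − 30.2 MHz = 13.1 MHz.
146.1 MHz mod fs = 16.2 MHz.
16.2 MHz ≤ fs/2 = 21.65 MHz, appears at 16.2 MHz.
99.7 MHz mod fs = 13.1 MHz.
13.1 MHz ≤ fs/2 = 21.65 MHz, appears at 13.1 MHz.
47.1 MHz mod fs = 3.8 MHz.
3.8 MHz ≤ fs/2 = 21.65 MHz, appears at 3.8 MHz.
99.7 MHz and 116.8 MHz both map to 13.1 MHz.

99.7 MHz, 116.8 MHz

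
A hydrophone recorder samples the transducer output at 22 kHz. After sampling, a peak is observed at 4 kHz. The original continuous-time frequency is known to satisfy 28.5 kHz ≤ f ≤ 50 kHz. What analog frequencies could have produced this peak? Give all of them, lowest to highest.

40 kHz, 48 kHz

Frequencies that alias to 4 kHz are k·fs ± 4 kHz for integer k ≥ 0.
k=0: 4 kHz.
k=1: 18 kHz, 26 kHz.
k=2: 40 kHz, 48 kHz.
k=3: 62 kHz, 70 kHz.
Within [28.5 kHz, 50 kHz]: 40 kHz, 48 kHz.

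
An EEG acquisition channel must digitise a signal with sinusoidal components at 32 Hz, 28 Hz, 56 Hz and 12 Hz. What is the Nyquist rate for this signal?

112 Hz

Highest-frequency component: 56 Hz.
Nyquist rate = 2 × 56 Hz = 112 Hz.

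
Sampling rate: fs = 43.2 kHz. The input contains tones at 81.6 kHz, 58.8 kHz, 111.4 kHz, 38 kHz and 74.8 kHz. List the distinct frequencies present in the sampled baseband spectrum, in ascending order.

fs/2 = 21.6 kHz.
81.6 kHz mod fs = 38.4 kHz.
38.4 kHz > fs/2 = 21.6 kHz, folds to fs − 38.4 kHz = 4.8 kHz.
58.8 kHz mod fs = 15.6 kHz.
15.6 kHz ≤ fs/2 = 21.6 kHz, appears at 15.6 kHz.
111.4 kHz mod fs = 25 kHz.
25 kHz > fs/2 = 21.6 kHz, folds to fs − 25 kHz = 18.2 kHz.
38 kHz > fs/2 = 21.6 kHz, folds to fs − 38 kHz = 5.2 kHz.
74.8 kHz mod fs = 31.6 kHz.
31.6 kHz > fs/2 = 21.6 kHz, folds to fs − 31.6 kHz = 11.6 kHz.
Distinct values: {4.8 kHz, 5.2 kHz, 11.6 kHz, 15.6 kHz, 18.2 kHz}.

4.8 kHz, 5.2 kHz, 11.6 kHz, 15.6 kHz, 18.2 kHz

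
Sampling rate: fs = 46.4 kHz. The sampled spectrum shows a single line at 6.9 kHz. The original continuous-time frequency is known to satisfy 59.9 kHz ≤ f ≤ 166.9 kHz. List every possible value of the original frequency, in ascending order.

85.9 kHz, 99.7 kHz, 132.3 kHz, 146.1 kHz

Frequencies that alias to 6.9 kHz are k·fs ± 6.9 kHz for integer k ≥ 0.
k=0: 6.9 kHz.
k=1: 39.5 kHz, 53.3 kHz.
k=2: 85.9 kHz, 99.7 kHz.
k=3: 132.3 kHz, 146.1 kHz.
k=4: 178.7 kHz, 192.5 kHz.
Within [59.9 kHz, 166.9 kHz]: 85.9 kHz, 99.7 kHz, 132.3 kHz, 146.1 kHz.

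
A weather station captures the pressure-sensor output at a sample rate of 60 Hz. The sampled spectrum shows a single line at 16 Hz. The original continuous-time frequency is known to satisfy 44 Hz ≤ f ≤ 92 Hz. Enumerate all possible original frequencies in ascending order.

44 Hz, 76 Hz

Frequencies that alias to 16 Hz are k·fs ± 16 Hz for integer k ≥ 0.
k=0: 16 Hz.
k=1: 44 Hz, 76 Hz.
k=2: 104 Hz, 136 Hz.
Within [44 Hz, 92 Hz]: 44 Hz, 76 Hz.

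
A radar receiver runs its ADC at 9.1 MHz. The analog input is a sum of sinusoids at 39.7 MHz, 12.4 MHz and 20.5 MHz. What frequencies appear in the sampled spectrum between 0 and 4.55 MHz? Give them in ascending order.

fs/2 = 4.55 MHz.
39.7 MHz mod fs = 3.3 MHz.
3.3 MHz ≤ fs/2 = 4.55 MHz, appears at 3.3 MHz.
12.4 MHz mod fs = 3.3 MHz.
3.3 MHz ≤ fs/2 = 4.55 MHz, appears at 3.3 MHz.
20.5 MHz mod fs = 2.3 MHz.
2.3 MHz ≤ fs/2 = 4.55 MHz, appears at 2.3 MHz.
Distinct values: {2.3 MHz, 3.3 MHz}.

2.3 MHz, 3.3 MHz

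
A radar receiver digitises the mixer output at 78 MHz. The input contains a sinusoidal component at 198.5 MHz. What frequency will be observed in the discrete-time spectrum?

198.5 MHz mod fs = 42.5 MHz.
42.5 MHz > fs/2 = 39 MHz, folds to fs − 42.5 MHz = 35.5 MHz.

35.5 MHz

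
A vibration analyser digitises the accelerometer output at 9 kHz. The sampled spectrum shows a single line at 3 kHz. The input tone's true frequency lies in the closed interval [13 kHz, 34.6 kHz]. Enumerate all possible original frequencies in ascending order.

Frequencies that alias to 3 kHz are k·fs ± 3 kHz for integer k ≥ 0.
k=0: 3 kHz.
k=1: 6 kHz, 12 kHz.
k=2: 15 kHz, 21 kHz.
k=3: 24 kHz, 30 kHz.
k=4: 33 kHz, 39 kHz.
k=5: 42 kHz, 48 kHz.
Within [13 kHz, 34.6 kHz]: 15 kHz, 21 kHz, 24 kHz, 30 kHz, 33 kHz.

15 kHz, 21 kHz, 24 kHz, 30 kHz, 33 kHz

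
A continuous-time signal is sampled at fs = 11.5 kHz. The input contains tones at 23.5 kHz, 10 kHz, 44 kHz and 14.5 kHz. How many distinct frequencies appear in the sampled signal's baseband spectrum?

fs/2 = 5.75 kHz.
23.5 kHz mod fs = 0.5 kHz.
0.5 kHz ≤ fs/2 = 5.75 kHz, appears at 0.5 kHz.
10 kHz > fs/2 = 5.75 kHz, folds to fs − 10 kHz = 1.5 kHz.
44 kHz mod fs = 9.5 kHz.
9.5 kHz > fs/2 = 5.75 kHz, folds to fs − 9.5 kHz = 2 kHz.
14.5 kHz mod fs = 3 kHz.
3 kHz ≤ fs/2 = 5.75 kHz, appears at 3 kHz.
Distinct values: {0.5 kHz, 1.5 kHz, 2 kHz, 3 kHz} → 4.

4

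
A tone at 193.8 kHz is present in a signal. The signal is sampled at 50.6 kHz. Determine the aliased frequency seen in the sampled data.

193.8 kHz mod fs = 42 kHz.
42 kHz > fs/2 = 25.3 kHz, folds to fs − 42 kHz = 8.6 kHz.

8.6 kHz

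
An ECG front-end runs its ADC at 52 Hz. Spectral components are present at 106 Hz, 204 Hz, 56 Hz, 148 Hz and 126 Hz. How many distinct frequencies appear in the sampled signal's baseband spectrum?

fs/2 = 26 Hz.
106 Hz mod fs = 2 Hz.
2 Hz ≤ fs/2 = 26 Hz, appears at 2 Hz.
204 Hz mod fs = 48 Hz.
48 Hz > fs/2 = 26 Hz, folds to fs − 48 Hz = 4 Hz.
56 Hz mod fs = 4 Hz.
4 Hz ≤ fs/2 = 26 Hz, appears at 4 Hz.
148 Hz mod fs = 44 Hz.
44 Hz > fs/2 = 26 Hz, folds to fs − 44 Hz = 8 Hz.
126 Hz mod fs = 22 Hz.
22 Hz ≤ fs/2 = 26 Hz, appears at 22 Hz.
Distinct values: {2 Hz, 4 Hz, 8 Hz, 22 Hz} → 4.

4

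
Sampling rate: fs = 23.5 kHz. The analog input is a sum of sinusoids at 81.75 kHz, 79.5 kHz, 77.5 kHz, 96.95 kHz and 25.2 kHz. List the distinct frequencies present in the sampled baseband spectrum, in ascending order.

1.7 kHz, 2.95 kHz, 7 kHz, 9 kHz, 11.25 kHz

fs/2 = 11.75 kHz.
81.75 kHz mod fs = 11.25 kHz.
11.25 kHz ≤ fs/2 = 11.75 kHz, appears at 11.25 kHz.
79.5 kHz mod fs = 9 kHz.
9 kHz ≤ fs/2 = 11.75 kHz, appears at 9 kHz.
77.5 kHz mod fs = 7 kHz.
7 kHz ≤ fs/2 = 11.75 kHz, appears at 7 kHz.
96.95 kHz mod fs = 2.95 kHz.
2.95 kHz ≤ fs/2 = 11.75 kHz, appears at 2.95 kHz.
25.2 kHz mod fs = 1.7 kHz.
1.7 kHz ≤ fs/2 = 11.75 kHz, appears at 1.7 kHz.
Distinct values: {1.7 kHz, 2.95 kHz, 7 kHz, 9 kHz, 11.25 kHz}.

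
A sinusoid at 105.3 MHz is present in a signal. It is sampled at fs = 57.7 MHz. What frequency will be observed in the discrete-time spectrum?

105.3 MHz mod fs = 47.6 MHz.
47.6 MHz > fs/2 = 28.85 MHz, folds to fs − 47.6 MHz = 10.1 MHz.

10.1 MHz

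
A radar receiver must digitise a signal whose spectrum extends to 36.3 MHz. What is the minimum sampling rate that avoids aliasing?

72.6 MHz

Nyquist rate = 2 × 36.3 MHz = 72.6 MHz.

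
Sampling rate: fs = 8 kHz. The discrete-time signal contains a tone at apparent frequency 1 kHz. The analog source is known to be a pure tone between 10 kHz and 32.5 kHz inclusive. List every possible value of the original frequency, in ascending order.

Frequencies that alias to 1 kHz are k·fs ± 1 kHz for integer k ≥ 0.
k=0: 1 kHz.
k=1: 7 kHz, 9 kHz.
k=2: 15 kHz, 17 kHz.
k=3: 23 kHz, 25 kHz.
k=4: 31 kHz, 33 kHz.
k=5: 39 kHz, 41 kHz.
Within [10 kHz, 32.5 kHz]: 15 kHz, 17 kHz, 23 kHz, 25 kHz, 31 kHz.

15 kHz, 17 kHz, 23 kHz, 25 kHz, 31 kHz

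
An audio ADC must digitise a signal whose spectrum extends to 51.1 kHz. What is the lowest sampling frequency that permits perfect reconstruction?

102.2 kHz

Nyquist rate = 2 × 51.1 kHz = 102.2 kHz.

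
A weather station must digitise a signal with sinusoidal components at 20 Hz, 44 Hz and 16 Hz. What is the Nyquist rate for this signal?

88 Hz

Highest-frequency component: 44 Hz.
Nyquist rate = 2 × 44 Hz = 88 Hz.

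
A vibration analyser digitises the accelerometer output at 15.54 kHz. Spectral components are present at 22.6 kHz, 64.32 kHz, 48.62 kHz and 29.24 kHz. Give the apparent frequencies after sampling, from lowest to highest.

fs/2 = 7.77 kHz.
22.6 kHz mod fs = 7.06 kHz.
7.06 kHz ≤ fs/2 = 7.77 kHz, appears at 7.06 kHz.
64.32 kHz mod fs = 2.16 kHz.
2.16 kHz ≤ fs/2 = 7.77 kHz, appears at 2.16 kHz.
48.62 kHz mod fs = 2 kHz.
2 kHz ≤ fs/2 = 7.77 kHz, appears at 2 kHz.
29.24 kHz mod fs = 13.7 kHz.
13.7 kHz > fs/2 = 7.77 kHz, folds to fs − 13.7 kHz = 1.84 kHz.
Distinct values: {1.84 kHz, 2 kHz, 2.16 kHz, 7.06 kHz}.

1.84 kHz, 2 kHz, 2.16 kHz, 7.06 kHz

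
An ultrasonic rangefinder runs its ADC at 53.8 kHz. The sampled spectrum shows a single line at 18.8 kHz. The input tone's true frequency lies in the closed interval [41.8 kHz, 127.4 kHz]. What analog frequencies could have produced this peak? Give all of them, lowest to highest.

Frequencies that alias to 18.8 kHz are k·fs ± 18.8 kHz for integer k ≥ 0.
k=0: 18.8 kHz.
k=1: 35 kHz, 72.6 kHz.
k=2: 88.8 kHz, 126.4 kHz.
k=3: 142.6 kHz, 180.2 kHz.
Within [41.8 kHz, 127.4 kHz]: 72.6 kHz, 88.8 kHz, 126.4 kHz.

72.6 kHz, 88.8 kHz, 126.4 kHz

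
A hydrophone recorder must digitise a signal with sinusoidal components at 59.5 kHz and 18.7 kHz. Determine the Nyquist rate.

Highest-frequency component: 59.5 kHz.
Nyquist rate = 2 × 59.5 kHz = 119 kHz.

119 kHz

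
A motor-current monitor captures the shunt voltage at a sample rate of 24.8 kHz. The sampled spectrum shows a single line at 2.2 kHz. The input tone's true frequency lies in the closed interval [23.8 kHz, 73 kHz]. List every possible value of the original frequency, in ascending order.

27 kHz, 47.4 kHz, 51.8 kHz, 72.2 kHz

Frequencies that alias to 2.2 kHz are k·fs ± 2.2 kHz for integer k ≥ 0.
k=0: 2.2 kHz.
k=1: 22.6 kHz, 27 kHz.
k=2: 47.4 kHz, 51.8 kHz.
k=3: 72.2 kHz, 76.6 kHz.
k=4: 97 kHz, 101.4 kHz.
Within [23.8 kHz, 73 kHz]: 27 kHz, 47.4 kHz, 51.8 kHz, 72.2 kHz.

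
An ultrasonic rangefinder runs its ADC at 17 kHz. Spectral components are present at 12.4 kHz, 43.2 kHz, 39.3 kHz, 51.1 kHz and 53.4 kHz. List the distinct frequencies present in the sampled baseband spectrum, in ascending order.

0.1 kHz, 2.4 kHz, 4.6 kHz, 5.3 kHz, 7.8 kHz

fs/2 = 8.5 kHz.
12.4 kHz > fs/2 = 8.5 kHz, folds to fs − 12.4 kHz = 4.6 kHz.
43.2 kHz mod fs = 9.2 kHz.
9.2 kHz > fs/2 = 8.5 kHz, folds to fs − 9.2 kHz = 7.8 kHz.
39.3 kHz mod fs = 5.3 kHz.
5.3 kHz ≤ fs/2 = 8.5 kHz, appears at 5.3 kHz.
51.1 kHz mod fs = 0.1 kHz.
0.1 kHz ≤ fs/2 = 8.5 kHz, appears at 0.1 kHz.
53.4 kHz mod fs = 2.4 kHz.
2.4 kHz ≤ fs/2 = 8.5 kHz, appears at 2.4 kHz.
Distinct values: {0.1 kHz, 2.4 kHz, 4.6 kHz, 5.3 kHz, 7.8 kHz}.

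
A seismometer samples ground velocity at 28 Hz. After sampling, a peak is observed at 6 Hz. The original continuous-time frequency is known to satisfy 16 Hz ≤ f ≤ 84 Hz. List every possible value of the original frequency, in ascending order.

22 Hz, 34 Hz, 50 Hz, 62 Hz, 78 Hz

Frequencies that alias to 6 Hz are k·fs ± 6 Hz for integer k ≥ 0.
k=0: 6 Hz.
k=1: 22 Hz, 34 Hz.
k=2: 50 Hz, 62 Hz.
k=3: 78 Hz, 90 Hz.
k=4: 106 Hz, 118 Hz.
Within [16 Hz, 84 Hz]: 22 Hz, 34 Hz, 50 Hz, 62 Hz, 78 Hz.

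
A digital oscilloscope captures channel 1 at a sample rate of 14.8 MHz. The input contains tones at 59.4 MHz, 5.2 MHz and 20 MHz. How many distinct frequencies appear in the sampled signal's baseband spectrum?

fs/2 = 7.4 MHz.
59.4 MHz mod fs = 0.2 MHz.
0.2 MHz ≤ fs/2 = 7.4 MHz, appears at 0.2 MHz.
5.2 MHz ≤ fs/2 = 7.4 MHz, passes unchanged.
20 MHz mod fs = 5.2 MHz.
5.2 MHz ≤ fs/2 = 7.4 MHz, appears at 5.2 MHz.
Distinct values: {0.2 MHz, 5.2 MHz} → 2.

2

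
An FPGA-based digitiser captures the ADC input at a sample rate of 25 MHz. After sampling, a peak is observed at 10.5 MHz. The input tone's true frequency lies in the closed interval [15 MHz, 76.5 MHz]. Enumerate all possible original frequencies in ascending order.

Frequencies that alias to 10.5 MHz are k·fs ± 10.5 MHz for integer k ≥ 0.
k=0: 10.5 MHz.
k=1: 14.5 MHz, 35.5 MHz.
k=2: 39.5 MHz, 60.5 MHz.
k=3: 64.5 MHz, 85.5 MHz.
k=4: 89.5 MHz, 110.5 MHz.
Within [15 MHz, 76.5 MHz]: 35.5 MHz, 39.5 MHz, 60.5 MHz, 64.5 MHz.

35.5 MHz, 39.5 MHz, 60.5 MHz, 64.5 MHz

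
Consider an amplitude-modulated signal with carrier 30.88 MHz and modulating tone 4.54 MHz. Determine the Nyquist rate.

70.84 MHz

AM sidebands sit at fc ± fm = 26.34 MHz and 35.42 MHz.
Highest-frequency component: 35.42 MHz.
Nyquist rate = 2 × 35.42 MHz = 70.84 MHz.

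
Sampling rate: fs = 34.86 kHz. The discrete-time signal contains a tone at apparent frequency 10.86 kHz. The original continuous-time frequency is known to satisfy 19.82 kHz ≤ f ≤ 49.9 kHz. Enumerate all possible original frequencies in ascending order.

24 kHz, 45.72 kHz

Frequencies that alias to 10.86 kHz are k·fs ± 10.86 kHz for integer k ≥ 0.
k=0: 10.86 kHz.
k=1: 24 kHz, 45.72 kHz.
k=2: 58.86 kHz, 80.58 kHz.
Within [19.82 kHz, 49.9 kHz]: 24 kHz, 45.72 kHz.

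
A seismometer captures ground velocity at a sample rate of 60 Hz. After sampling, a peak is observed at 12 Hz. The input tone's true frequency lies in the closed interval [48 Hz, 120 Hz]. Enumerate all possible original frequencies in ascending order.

Frequencies that alias to 12 Hz are k·fs ± 12 Hz for integer k ≥ 0.
k=0: 12 Hz.
k=1: 48 Hz, 72 Hz.
k=2: 108 Hz, 132 Hz.
k=3: 168 Hz, 192 Hz.
Within [48 Hz, 120 Hz]: 48 Hz, 72 Hz, 108 Hz.

48 Hz, 72 Hz, 108 Hz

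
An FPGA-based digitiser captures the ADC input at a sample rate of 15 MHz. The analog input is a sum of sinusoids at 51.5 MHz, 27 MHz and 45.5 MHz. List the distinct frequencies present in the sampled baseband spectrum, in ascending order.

0.5 MHz, 3 MHz, 6.5 MHz

fs/2 = 7.5 MHz.
51.5 MHz mod fs = 6.5 MHz.
6.5 MHz ≤ fs/2 = 7.5 MHz, appears at 6.5 MHz.
27 MHz mod fs = 12 MHz.
12 MHz > fs/2 = 7.5 MHz, folds to fs − 12 MHz = 3 MHz.
45.5 MHz mod fs = 0.5 MHz.
0.5 MHz ≤ fs/2 = 7.5 MHz, appears at 0.5 MHz.
Distinct values: {0.5 MHz, 3 MHz, 6.5 MHz}.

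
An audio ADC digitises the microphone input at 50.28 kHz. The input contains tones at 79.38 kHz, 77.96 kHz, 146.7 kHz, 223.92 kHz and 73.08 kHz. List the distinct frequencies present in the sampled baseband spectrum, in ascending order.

4.14 kHz, 21.18 kHz, 22.6 kHz, 22.8 kHz

fs/2 = 25.14 kHz.
79.38 kHz mod fs = 29.1 kHz.
29.1 kHz > fs/2 = 25.14 kHz, folds to fs − 29.1 kHz = 21.18 kHz.
77.96 kHz mod fs = 27.68 kHz.
27.68 kHz > fs/2 = 25.14 kHz, folds to fs − 27.68 kHz = 22.6 kHz.
146.7 kHz mod fs = 46.14 kHz.
46.14 kHz > fs/2 = 25.14 kHz, folds to fs − 46.14 kHz = 4.14 kHz.
223.92 kHz mod fs = 22.8 kHz.
22.8 kHz ≤ fs/2 = 25.14 kHz, appears at 22.8 kHz.
73.08 kHz mod fs = 22.8 kHz.
22.8 kHz ≤ fs/2 = 25.14 kHz, appears at 22.8 kHz.
Distinct values: {4.14 kHz, 21.18 kHz, 22.6 kHz, 22.8 kHz}.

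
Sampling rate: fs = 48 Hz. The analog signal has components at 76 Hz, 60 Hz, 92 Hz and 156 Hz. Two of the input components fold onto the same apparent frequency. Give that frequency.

12 Hz

fs/2 = 24 Hz.
76 Hz mod fs = 28 Hz.
28 Hz > fs/2 = 24 Hz, folds to fs − 28 Hz = 20 Hz.
60 Hz mod fs = 12 Hz.
12 Hz ≤ fs/2 = 24 Hz, appears at 12 Hz.
92 Hz mod fs = 44 Hz.
44 Hz > fs/2 = 24 Hz, folds to fs − 44 Hz = 4 Hz.
156 Hz mod fs = 12 Hz.
12 Hz ≤ fs/2 = 24 Hz, appears at 12 Hz.
60 Hz and 156 Hz both map to 12 Hz.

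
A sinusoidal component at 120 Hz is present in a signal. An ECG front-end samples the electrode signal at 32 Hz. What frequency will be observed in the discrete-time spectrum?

8 Hz

120 Hz mod fs = 24 Hz.
24 Hz > fs/2 = 16 Hz, folds to fs − 24 Hz = 8 Hz.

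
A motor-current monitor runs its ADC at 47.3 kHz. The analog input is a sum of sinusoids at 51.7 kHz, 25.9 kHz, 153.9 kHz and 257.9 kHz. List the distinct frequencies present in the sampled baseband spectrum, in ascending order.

fs/2 = 23.65 kHz.
51.7 kHz mod fs = 4.4 kHz.
4.4 kHz ≤ fs/2 = 23.65 kHz, appears at 4.4 kHz.
25.9 kHz > fs/2 = 23.65 kHz, folds to fs − 25.9 kHz = 21.4 kHz.
153.9 kHz mod fs = 12 kHz.
12 kHz ≤ fs/2 = 23.65 kHz, appears at 12 kHz.
257.9 kHz mod fs = 21.4 kHz.
21.4 kHz ≤ fs/2 = 23.65 kHz, appears at 21.4 kHz.
Distinct values: {4.4 kHz, 12 kHz, 21.4 kHz}.

4.4 kHz, 12 kHz, 21.4 kHz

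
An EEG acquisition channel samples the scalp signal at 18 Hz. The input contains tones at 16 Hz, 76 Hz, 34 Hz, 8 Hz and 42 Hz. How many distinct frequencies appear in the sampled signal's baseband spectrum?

fs/2 = 9 Hz.
16 Hz > fs/2 = 9 Hz, folds to fs − 16 Hz = 2 Hz.
76 Hz mod fs = 4 Hz.
4 Hz ≤ fs/2 = 9 Hz, appears at 4 Hz.
34 Hz mod fs = 16 Hz.
16 Hz > fs/2 = 9 Hz, folds to fs − 16 Hz = 2 Hz.
8 Hz ≤ fs/2 = 9 Hz, passes unchanged.
42 Hz mod fs = 6 Hz.
6 Hz ≤ fs/2 = 9 Hz, appears at 6 Hz.
Distinct values: {2 Hz, 4 Hz, 6 Hz, 8 Hz} → 4.

4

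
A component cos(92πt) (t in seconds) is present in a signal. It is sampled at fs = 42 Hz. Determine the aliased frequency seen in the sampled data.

ω = 92π rad/s → f = ω/(2π) = 46 Hz.
46 Hz mod fs = 4 Hz.
4 Hz ≤ fs/2 = 21 Hz, appears at 4 Hz.

4 Hz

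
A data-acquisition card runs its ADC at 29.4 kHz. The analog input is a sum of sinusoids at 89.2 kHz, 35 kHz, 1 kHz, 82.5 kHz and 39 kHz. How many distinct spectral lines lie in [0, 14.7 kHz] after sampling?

4

fs/2 = 14.7 kHz.
89.2 kHz mod fs = 1 kHz.
1 kHz ≤ fs/2 = 14.7 kHz, appears at 1 kHz.
35 kHz mod fs = 5.6 kHz.
5.6 kHz ≤ fs/2 = 14.7 kHz, appears at 5.6 kHz.
1 kHz ≤ fs/2 = 14.7 kHz, passes unchanged.
82.5 kHz mod fs = 23.7 kHz.
23.7 kHz > fs/2 = 14.7 kHz, folds to fs − 23.7 kHz = 5.7 kHz.
39 kHz mod fs = 9.6 kHz.
9.6 kHz ≤ fs/2 = 14.7 kHz, appears at 9.6 kHz.
Distinct values: {1 kHz, 5.6 kHz, 5.7 kHz, 9.6 kHz} → 4.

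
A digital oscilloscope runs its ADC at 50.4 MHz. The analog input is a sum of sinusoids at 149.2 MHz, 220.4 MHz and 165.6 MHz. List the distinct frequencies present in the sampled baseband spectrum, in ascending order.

fs/2 = 25.2 MHz.
149.2 MHz mod fs = 48.4 MHz.
48.4 MHz > fs/2 = 25.2 MHz, folds to fs − 48.4 MHz = 2 MHz.
220.4 MHz mod fs = 18.8 MHz.
18.8 MHz ≤ fs/2 = 25.2 MHz, appears at 18.8 MHz.
165.6 MHz mod fs = 14.4 MHz.
14.4 MHz ≤ fs/2 = 25.2 MHz, appears at 14.4 MHz.
Distinct values: {2 MHz, 14.4 MHz, 18.8 MHz}.

2 MHz, 14.4 MHz, 18.8 MHz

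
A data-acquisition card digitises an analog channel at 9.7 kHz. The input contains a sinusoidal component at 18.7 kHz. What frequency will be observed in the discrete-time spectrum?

0.7 kHz

18.7 kHz mod fs = 9 kHz.
9 kHz > fs/2 = 4.85 kHz, folds to fs − 9 kHz = 0.7 kHz.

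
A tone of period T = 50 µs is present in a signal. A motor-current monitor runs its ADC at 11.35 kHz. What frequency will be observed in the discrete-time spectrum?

T = 50 µs → f = 1/T = 20 kHz.
20 kHz mod fs = 8.65 kHz.
8.65 kHz > fs/2 = 5.675 kHz, folds to fs − 8.65 kHz = 2.7 kHz.

2.7 kHz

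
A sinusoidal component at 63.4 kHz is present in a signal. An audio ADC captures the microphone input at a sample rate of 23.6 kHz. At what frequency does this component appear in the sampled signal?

7.4 kHz

63.4 kHz mod fs = 16.2 kHz.
16.2 kHz > fs/2 = 11.8 kHz, folds to fs − 16.2 kHz = 7.4 kHz.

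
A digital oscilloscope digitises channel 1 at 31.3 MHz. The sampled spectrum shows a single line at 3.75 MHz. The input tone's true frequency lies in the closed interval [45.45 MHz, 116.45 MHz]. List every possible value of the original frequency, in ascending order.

Frequencies that alias to 3.75 MHz are k·fs ± 3.75 MHz for integer k ≥ 0.
k=0: 3.75 MHz.
k=1: 27.55 MHz, 35.05 MHz.
k=2: 58.85 MHz, 66.35 MHz.
k=3: 90.15 MHz, 97.65 MHz.
k=4: 121.45 MHz, 128.95 MHz.
Within [45.45 MHz, 116.45 MHz]: 58.85 MHz, 66.35 MHz, 90.15 MHz, 97.65 MHz.

58.85 MHz, 66.35 MHz, 90.15 MHz, 97.65 MHz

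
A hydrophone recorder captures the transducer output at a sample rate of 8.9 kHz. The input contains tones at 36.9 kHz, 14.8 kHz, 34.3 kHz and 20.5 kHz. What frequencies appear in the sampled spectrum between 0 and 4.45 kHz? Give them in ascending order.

1.3 kHz, 2.7 kHz, 3 kHz

fs/2 = 4.45 kHz.
36.9 kHz mod fs = 1.3 kHz.
1.3 kHz ≤ fs/2 = 4.45 kHz, appears at 1.3 kHz.
14.8 kHz mod fs = 5.9 kHz.
5.9 kHz > fs/2 = 4.45 kHz, folds to fs − 5.9 kHz = 3 kHz.
34.3 kHz mod fs = 7.6 kHz.
7.6 kHz > fs/2 = 4.45 kHz, folds to fs − 7.6 kHz = 1.3 kHz.
20.5 kHz mod fs = 2.7 kHz.
2.7 kHz ≤ fs/2 = 4.45 kHz, appears at 2.7 kHz.
Distinct values: {1.3 kHz, 2.7 kHz, 3 kHz}.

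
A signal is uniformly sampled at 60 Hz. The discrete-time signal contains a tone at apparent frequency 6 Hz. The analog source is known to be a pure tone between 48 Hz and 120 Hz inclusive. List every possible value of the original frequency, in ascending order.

54 Hz, 66 Hz, 114 Hz

Frequencies that alias to 6 Hz are k·fs ± 6 Hz for integer k ≥ 0.
k=0: 6 Hz.
k=1: 54 Hz, 66 Hz.
k=2: 114 Hz, 126 Hz.
k=3: 174 Hz, 186 Hz.
Within [48 Hz, 120 Hz]: 54 Hz, 66 Hz, 114 Hz.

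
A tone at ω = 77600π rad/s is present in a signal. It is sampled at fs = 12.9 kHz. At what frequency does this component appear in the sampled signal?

ω = 77600π rad/s → f = ω/(2π) = 38800 Hz = 38.8 kHz.
38.8 kHz mod fs = 0.1 kHz.
0.1 kHz ≤ fs/2 = 6.45 kHz, appears at 0.1 kHz.

0.1 kHz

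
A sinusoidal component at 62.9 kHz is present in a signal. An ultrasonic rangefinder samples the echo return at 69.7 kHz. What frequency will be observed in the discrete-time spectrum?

6.8 kHz

62.9 kHz > fs/2 = 34.85 kHz, folds to fs − 62.9 kHz = 6.8 kHz.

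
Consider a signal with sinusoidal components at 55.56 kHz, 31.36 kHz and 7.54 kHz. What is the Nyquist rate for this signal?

Highest-frequency component: 55.56 kHz.
Nyquist rate = 2 × 55.56 kHz = 111.12 kHz.

111.12 kHz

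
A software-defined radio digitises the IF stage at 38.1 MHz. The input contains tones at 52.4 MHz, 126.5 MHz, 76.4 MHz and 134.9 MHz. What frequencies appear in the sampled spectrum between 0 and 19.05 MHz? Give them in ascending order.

0.2 MHz, 12.2 MHz, 14.3 MHz, 17.5 MHz

fs/2 = 19.05 MHz.
52.4 MHz mod fs = 14.3 MHz.
14.3 MHz ≤ fs/2 = 19.05 MHz, appears at 14.3 MHz.
126.5 MHz mod fs = 12.2 MHz.
12.2 MHz ≤ fs/2 = 19.05 MHz, appears at 12.2 MHz.
76.4 MHz mod fs = 0.2 MHz.
0.2 MHz ≤ fs/2 = 19.05 MHz, appears at 0.2 MHz.
134.9 MHz mod fs = 20.6 MHz.
20.6 MHz > fs/2 = 19.05 MHz, folds to fs − 20.6 MHz = 17.5 MHz.
Distinct values: {0.2 MHz, 12.2 MHz, 14.3 MHz, 17.5 MHz}.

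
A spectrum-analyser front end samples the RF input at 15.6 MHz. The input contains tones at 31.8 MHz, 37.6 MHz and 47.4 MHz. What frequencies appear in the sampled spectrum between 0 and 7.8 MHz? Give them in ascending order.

fs/2 = 7.8 MHz.
31.8 MHz mod fs = 0.6 MHz.
0.6 MHz ≤ fs/2 = 7.8 MHz, appears at 0.6 MHz.
37.6 MHz mod fs = 6.4 MHz.
6.4 MHz ≤ fs/2 = 7.8 MHz, appears at 6.4 MHz.
47.4 MHz mod fs = 0.6 MHz.
0.6 MHz ≤ fs/2 = 7.8 MHz, appears at 0.6 MHz.
Distinct values: {0.6 MHz, 6.4 MHz}.

0.6 MHz, 6.4 MHz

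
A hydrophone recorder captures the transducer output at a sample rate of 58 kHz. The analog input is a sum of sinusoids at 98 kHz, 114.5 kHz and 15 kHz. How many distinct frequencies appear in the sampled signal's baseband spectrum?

3

fs/2 = 29 kHz.
98 kHz mod fs = 40 kHz.
40 kHz > fs/2 = 29 kHz, folds to fs − 40 kHz = 18 kHz.
114.5 kHz mod fs = 56.5 kHz.
56.5 kHz > fs/2 = 29 kHz, folds to fs − 56.5 kHz = 1.5 kHz.
15 kHz ≤ fs/2 = 29 kHz, passes unchanged.
Distinct values: {1.5 kHz, 15 kHz, 18 kHz} → 3.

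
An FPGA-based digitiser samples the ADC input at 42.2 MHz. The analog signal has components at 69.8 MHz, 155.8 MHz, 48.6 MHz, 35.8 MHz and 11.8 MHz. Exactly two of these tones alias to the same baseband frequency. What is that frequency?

6.4 MHz

fs/2 = 21.1 MHz.
69.8 MHz mod fs = 27.6 MHz.
27.6 MHz > fs/2 = 21.1 MHz, folds to fs − 27.6 MHz = 14.6 MHz.
155.8 MHz mod fs = 29.2 MHz.
29.2 MHz > fs/2 = 21.1 MHz, folds to fs − 29.2 MHz = 13 MHz.
48.6 MHz mod fs = 6.4 MHz.
6.4 MHz ≤ fs/2 = 21.1 MHz, appears at 6.4 MHz.
35.8 MHz > fs/2 = 21.1 MHz, folds to fs − 35.8 MHz = 6.4 MHz.
11.8 MHz ≤ fs/2 = 21.1 MHz, passes unchanged.
35.8 MHz and 48.6 MHz both map to 6.4 MHz.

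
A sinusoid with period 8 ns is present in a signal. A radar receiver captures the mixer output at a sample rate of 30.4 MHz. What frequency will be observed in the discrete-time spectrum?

T = 8 ns → f = 1/T = 125 MHz.
125 MHz mod fs = 3.4 MHz.
3.4 MHz ≤ fs/2 = 15.2 MHz, appears at 3.4 MHz.

3.4 MHz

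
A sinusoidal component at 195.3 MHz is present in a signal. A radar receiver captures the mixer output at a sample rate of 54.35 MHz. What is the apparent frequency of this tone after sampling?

22.1 MHz

195.3 MHz mod fs = 32.25 MHz.
32.25 MHz > fs/2 = 27.175 MHz, folds to fs − 32.25 MHz = 22.1 MHz.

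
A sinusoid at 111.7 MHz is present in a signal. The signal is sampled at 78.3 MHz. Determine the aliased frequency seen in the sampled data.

33.4 MHz

111.7 MHz mod fs = 33.4 MHz.
33.4 MHz ≤ fs/2 = 39.15 MHz, appears at 33.4 MHz.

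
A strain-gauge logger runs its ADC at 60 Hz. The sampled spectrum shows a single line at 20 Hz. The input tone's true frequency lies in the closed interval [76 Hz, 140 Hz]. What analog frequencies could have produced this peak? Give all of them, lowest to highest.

Frequencies that alias to 20 Hz are k·fs ± 20 Hz for integer k ≥ 0.
k=0: 20 Hz.
k=1: 40 Hz, 80 Hz.
k=2: 100 Hz, 140 Hz.
k=3: 160 Hz, 200 Hz.
Within [76 Hz, 140 Hz]: 80 Hz, 100 Hz, 140 Hz.

80 Hz, 100 Hz, 140 Hz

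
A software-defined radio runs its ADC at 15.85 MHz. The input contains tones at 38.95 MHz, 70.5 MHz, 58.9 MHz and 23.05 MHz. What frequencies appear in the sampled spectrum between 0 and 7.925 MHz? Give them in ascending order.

4.5 MHz, 7.1 MHz, 7.2 MHz, 7.25 MHz

fs/2 = 7.925 MHz.
38.95 MHz mod fs = 7.25 MHz.
7.25 MHz ≤ fs/2 = 7.925 MHz, appears at 7.25 MHz.
70.5 MHz mod fs = 7.1 MHz.
7.1 MHz ≤ fs/2 = 7.925 MHz, appears at 7.1 MHz.
58.9 MHz mod fs = 11.35 MHz.
11.35 MHz > fs/2 = 7.925 MHz, folds to fs − 11.35 MHz = 4.5 MHz.
23.05 MHz mod fs = 7.2 MHz.
7.2 MHz ≤ fs/2 = 7.925 MHz, appears at 7.2 MHz.
Distinct values: {4.5 MHz, 7.1 MHz, 7.2 MHz, 7.25 MHz}.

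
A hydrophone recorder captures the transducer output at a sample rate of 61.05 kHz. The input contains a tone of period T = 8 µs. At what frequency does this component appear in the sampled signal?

T = 8 µs → f = 1/T = 125 kHz.
125 kHz mod fs = 2.9 kHz.
2.9 kHz ≤ fs/2 = 30.525 kHz, appears at 2.9 kHz.

2.9 kHz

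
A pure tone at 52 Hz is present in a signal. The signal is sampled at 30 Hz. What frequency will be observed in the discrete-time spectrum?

52 Hz mod fs = 22 Hz.
22 Hz > fs/2 = 15 Hz, folds to fs − 22 Hz = 8 Hz.

8 Hz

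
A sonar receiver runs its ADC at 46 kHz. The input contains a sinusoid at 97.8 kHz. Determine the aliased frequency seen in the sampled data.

97.8 kHz mod fs = 5.8 kHz.
5.8 kHz ≤ fs/2 = 23 kHz, appears at 5.8 kHz.

5.8 kHz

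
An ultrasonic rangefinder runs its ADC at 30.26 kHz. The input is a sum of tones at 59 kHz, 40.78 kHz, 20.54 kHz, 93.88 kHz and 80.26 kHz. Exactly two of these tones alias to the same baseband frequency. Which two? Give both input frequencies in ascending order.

fs/2 = 15.13 kHz.
59 kHz mod fs = 28.74 kHz.
28.74 kHz > fs/2 = 15.13 kHz, folds to fs − 28.74 kHz = 1.52 kHz.
40.78 kHz mod fs = 10.52 kHz.
10.52 kHz ≤ fs/2 = 15.13 kHz, appears at 10.52 kHz.
20.54 kHz > fs/2 = 15.13 kHz, folds to fs − 20.54 kHz = 9.72 kHz.
93.88 kHz mod fs = 3.1 kHz.
3.1 kHz ≤ fs/2 = 15.13 kHz, appears at 3.1 kHz.
80.26 kHz mod fs = 19.74 kHz.
19.74 kHz > fs/2 = 15.13 kHz, folds to fs − 19.74 kHz = 10.52 kHz.
40.78 kHz and 80.26 kHz both map to 10.52 kHz.

40.78 kHz, 80.26 kHz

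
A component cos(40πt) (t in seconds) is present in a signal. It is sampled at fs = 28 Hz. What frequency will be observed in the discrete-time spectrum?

8 Hz

ω = 40π rad/s → f = ω/(2π) = 20 Hz.
20 Hz > fs/2 = 14 Hz, folds to fs − 20 Hz = 8 Hz.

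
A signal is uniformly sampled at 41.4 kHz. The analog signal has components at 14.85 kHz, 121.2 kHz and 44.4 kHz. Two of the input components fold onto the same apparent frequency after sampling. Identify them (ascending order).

44.4 kHz, 121.2 kHz

fs/2 = 20.7 kHz.
14.85 kHz ≤ fs/2 = 20.7 kHz, passes unchanged.
121.2 kHz mod fs = 38.4 kHz.
38.4 kHz > fs/2 = 20.7 kHz, folds to fs − 38.4 kHz = 3 kHz.
44.4 kHz mod fs = 3 kHz.
3 kHz ≤ fs/2 = 20.7 kHz, appears at 3 kHz.
44.4 kHz and 121.2 kHz both map to 3 kHz.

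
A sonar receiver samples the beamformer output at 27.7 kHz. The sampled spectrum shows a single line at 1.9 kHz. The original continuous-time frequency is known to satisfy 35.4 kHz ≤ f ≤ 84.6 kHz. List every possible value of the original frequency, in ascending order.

Frequencies that alias to 1.9 kHz are k·fs ± 1.9 kHz for integer k ≥ 0.
k=0: 1.9 kHz.
k=1: 25.8 kHz, 29.6 kHz.
k=2: 53.5 kHz, 57.3 kHz.
k=3: 81.2 kHz, 85 kHz.
k=4: 108.9 kHz, 112.7 kHz.
Within [35.4 kHz, 84.6 kHz]: 53.5 kHz, 57.3 kHz, 81.2 kHz.

53.5 kHz, 57.3 kHz, 81.2 kHz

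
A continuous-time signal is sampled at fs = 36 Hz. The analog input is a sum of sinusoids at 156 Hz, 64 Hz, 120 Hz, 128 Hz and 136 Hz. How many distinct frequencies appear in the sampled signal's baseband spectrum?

fs/2 = 18 Hz.
156 Hz mod fs = 12 Hz.
12 Hz ≤ fs/2 = 18 Hz, appears at 12 Hz.
64 Hz mod fs = 28 Hz.
28 Hz > fs/2 = 18 Hz, folds to fs − 28 Hz = 8 Hz.
120 Hz mod fs = 12 Hz.
12 Hz ≤ fs/2 = 18 Hz, appears at 12 Hz.
128 Hz mod fs = 20 Hz.
20 Hz > fs/2 = 18 Hz, folds to fs − 20 Hz = 16 Hz.
136 Hz mod fs = 28 Hz.
28 Hz > fs/2 = 18 Hz, folds to fs − 28 Hz = 8 Hz.
Distinct values: {8 Hz, 12 Hz, 16 Hz} → 3.

3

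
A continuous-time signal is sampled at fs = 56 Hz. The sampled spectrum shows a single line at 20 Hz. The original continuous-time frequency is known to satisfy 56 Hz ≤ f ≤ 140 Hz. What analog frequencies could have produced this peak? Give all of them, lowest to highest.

Frequencies that alias to 20 Hz are k·fs ± 20 Hz for integer k ≥ 0.
k=0: 20 Hz.
k=1: 36 Hz, 76 Hz.
k=2: 92 Hz, 132 Hz.
k=3: 148 Hz, 188 Hz.
Within [56 Hz, 140 Hz]: 76 Hz, 92 Hz, 132 Hz.

76 Hz, 92 Hz, 132 Hz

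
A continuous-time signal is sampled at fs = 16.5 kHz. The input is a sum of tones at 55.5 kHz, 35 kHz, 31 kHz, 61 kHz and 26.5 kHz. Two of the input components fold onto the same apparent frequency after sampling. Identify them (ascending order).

31 kHz, 35 kHz

fs/2 = 8.25 kHz.
55.5 kHz mod fs = 6 kHz.
6 kHz ≤ fs/2 = 8.25 kHz, appears at 6 kHz.
35 kHz mod fs = 2 kHz.
2 kHz ≤ fs/2 = 8.25 kHz, appears at 2 kHz.
31 kHz mod fs = 14.5 kHz.
14.5 kHz > fs/2 = 8.25 kHz, folds to fs − 14.5 kHz = 2 kHz.
61 kHz mod fs = 11.5 kHz.
11.5 kHz > fs/2 = 8.25 kHz, folds to fs − 11.5 kHz = 5 kHz.
26.5 kHz mod fs = 10 kHz.
10 kHz > fs/2 = 8.25 kHz, folds to fs − 10 kHz = 6.5 kHz.
31 kHz and 35 kHz both map to 2 kHz.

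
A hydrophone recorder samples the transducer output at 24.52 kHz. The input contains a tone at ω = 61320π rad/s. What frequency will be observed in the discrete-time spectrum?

ω = 61320π rad/s → f = ω/(2π) = 30660 Hz = 30.66 kHz.
30.66 kHz mod fs = 6.14 kHz.
6.14 kHz ≤ fs/2 = 12.26 kHz, appears at 6.14 kHz.

6.14 kHz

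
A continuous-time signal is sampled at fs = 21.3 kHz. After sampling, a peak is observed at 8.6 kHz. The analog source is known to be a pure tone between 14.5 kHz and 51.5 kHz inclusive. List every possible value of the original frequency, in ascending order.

29.9 kHz, 34 kHz, 51.2 kHz

Frequencies that alias to 8.6 kHz are k·fs ± 8.6 kHz for integer k ≥ 0.
k=0: 8.6 kHz.
k=1: 12.7 kHz, 29.9 kHz.
k=2: 34 kHz, 51.2 kHz.
k=3: 55.3 kHz, 72.5 kHz.
Within [14.5 kHz, 51.5 kHz]: 29.9 kHz, 34 kHz, 51.2 kHz.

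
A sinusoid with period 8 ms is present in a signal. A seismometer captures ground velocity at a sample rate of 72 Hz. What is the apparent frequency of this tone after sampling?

19 Hz

T = 8 ms → f = 1/T = 125 Hz.
125 Hz mod fs = 53 Hz.
53 Hz > fs/2 = 36 Hz, folds to fs − 53 Hz = 19 Hz.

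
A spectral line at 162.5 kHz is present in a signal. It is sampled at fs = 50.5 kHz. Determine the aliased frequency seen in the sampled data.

11 kHz

162.5 kHz mod fs = 11 kHz.
11 kHz ≤ fs/2 = 25.25 kHz, appears at 11 kHz.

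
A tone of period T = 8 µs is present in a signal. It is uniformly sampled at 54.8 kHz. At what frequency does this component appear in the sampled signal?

T = 8 µs → f = 1/T = 125 kHz.
125 kHz mod fs = 15.4 kHz.
15.4 kHz ≤ fs/2 = 27.4 kHz, appears at 15.4 kHz.

15.4 kHz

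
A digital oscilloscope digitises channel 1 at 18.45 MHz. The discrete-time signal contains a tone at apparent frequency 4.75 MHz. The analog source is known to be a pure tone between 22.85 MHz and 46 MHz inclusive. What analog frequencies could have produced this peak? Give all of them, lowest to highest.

23.2 MHz, 32.15 MHz, 41.65 MHz

Frequencies that alias to 4.75 MHz are k·fs ± 4.75 MHz for integer k ≥ 0.
k=0: 4.75 MHz.
k=1: 13.7 MHz, 23.2 MHz.
k=2: 32.15 MHz, 41.65 MHz.
k=3: 50.6 MHz, 60.1 MHz.
Within [22.85 MHz, 46 MHz]: 23.2 MHz, 32.15 MHz, 41.65 MHz.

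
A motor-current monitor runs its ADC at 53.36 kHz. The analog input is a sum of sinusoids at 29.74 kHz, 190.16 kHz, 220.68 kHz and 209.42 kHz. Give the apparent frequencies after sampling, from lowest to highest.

fs/2 = 26.68 kHz.
29.74 kHz > fs/2 = 26.68 kHz, folds to fs − 29.74 kHz = 23.62 kHz.
190.16 kHz mod fs = 30.08 kHz.
30.08 kHz > fs/2 = 26.68 kHz, folds to fs − 30.08 kHz = 23.28 kHz.
220.68 kHz mod fs = 7.24 kHz.
7.24 kHz ≤ fs/2 = 26.68 kHz, appears at 7.24 kHz.
209.42 kHz mod fs = 49.34 kHz.
49.34 kHz > fs/2 = 26.68 kHz, folds to fs − 49.34 kHz = 4.02 kHz.
Distinct values: {4.02 kHz, 7.24 kHz, 23.28 kHz, 23.62 kHz}.

4.02 kHz, 7.24 kHz, 23.28 kHz, 23.62 kHz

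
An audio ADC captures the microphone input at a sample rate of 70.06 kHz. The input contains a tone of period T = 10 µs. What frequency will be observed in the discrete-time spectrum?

T = 10 µs → f = 1/T = 100 kHz.
100 kHz mod fs = 29.94 kHz.
29.94 kHz ≤ fs/2 = 35.03 kHz, appears at 29.94 kHz.

29.94 kHz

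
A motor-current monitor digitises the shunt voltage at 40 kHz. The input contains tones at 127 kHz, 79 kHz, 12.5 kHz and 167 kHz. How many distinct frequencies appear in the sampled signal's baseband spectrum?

3

fs/2 = 20 kHz.
127 kHz mod fs = 7 kHz.
7 kHz ≤ fs/2 = 20 kHz, appears at 7 kHz.
79 kHz mod fs = 39 kHz.
39 kHz > fs/2 = 20 kHz, folds to fs − 39 kHz = 1 kHz.
12.5 kHz ≤ fs/2 = 20 kHz, passes unchanged.
167 kHz mod fs = 7 kHz.
7 kHz ≤ fs/2 = 20 kHz, appears at 7 kHz.
Distinct values: {1 kHz, 7 kHz, 12.5 kHz} → 3.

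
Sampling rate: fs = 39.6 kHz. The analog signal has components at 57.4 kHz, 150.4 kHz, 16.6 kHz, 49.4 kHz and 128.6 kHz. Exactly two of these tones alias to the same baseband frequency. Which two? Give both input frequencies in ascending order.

fs/2 = 19.8 kHz.
57.4 kHz mod fs = 17.8 kHz.
17.8 kHz ≤ fs/2 = 19.8 kHz, appears at 17.8 kHz.
150.4 kHz mod fs = 31.6 kHz.
31.6 kHz > fs/2 = 19.8 kHz, folds to fs − 31.6 kHz = 8 kHz.
16.6 kHz ≤ fs/2 = 19.8 kHz, passes unchanged.
49.4 kHz mod fs = 9.8 kHz.
9.8 kHz ≤ fs/2 = 19.8 kHz, appears at 9.8 kHz.
128.6 kHz mod fs = 9.8 kHz.
9.8 kHz ≤ fs/2 = 19.8 kHz, appears at 9.8 kHz.
49.4 kHz and 128.6 kHz both map to 9.8 kHz.

49.4 kHz, 128.6 kHz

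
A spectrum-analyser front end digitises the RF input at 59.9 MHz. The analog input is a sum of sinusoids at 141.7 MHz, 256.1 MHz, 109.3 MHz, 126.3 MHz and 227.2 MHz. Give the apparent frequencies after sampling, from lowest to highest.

fs/2 = 29.95 MHz.
141.7 MHz mod fs = 21.9 MHz.
21.9 MHz ≤ fs/2 = 29.95 MHz, appears at 21.9 MHz.
256.1 MHz mod fs = 16.5 MHz.
16.5 MHz ≤ fs/2 = 29.95 MHz, appears at 16.5 MHz.
109.3 MHz mod fs = 49.4 MHz.
49.4 MHz > fs/2 = 29.95 MHz, folds to fs − 49.4 MHz = 10.5 MHz.
126.3 MHz mod fs = 6.5 MHz.
6.5 MHz ≤ fs/2 = 29.95 MHz, appears at 6.5 MHz.
227.2 MHz mod fs = 47.5 MHz.
47.5 MHz > fs/2 = 29.95 MHz, folds to fs − 47.5 MHz = 12.4 MHz.
Distinct values: {6.5 MHz, 10.5 MHz, 12.4 MHz, 16.5 MHz, 21.9 MHz}.

6.5 MHz, 10.5 MHz, 12.4 MHz, 16.5 MHz, 21.9 MHz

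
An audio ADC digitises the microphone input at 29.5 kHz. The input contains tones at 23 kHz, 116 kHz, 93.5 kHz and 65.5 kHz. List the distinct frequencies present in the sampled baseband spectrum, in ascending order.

2 kHz, 5 kHz, 6.5 kHz

fs/2 = 14.75 kHz.
23 kHz > fs/2 = 14.75 kHz, folds to fs − 23 kHz = 6.5 kHz.
116 kHz mod fs = 27.5 kHz.
27.5 kHz > fs/2 = 14.75 kHz, folds to fs − 27.5 kHz = 2 kHz.
93.5 kHz mod fs = 5 kHz.
5 kHz ≤ fs/2 = 14.75 kHz, appears at 5 kHz.
65.5 kHz mod fs = 6.5 kHz.
6.5 kHz ≤ fs/2 = 14.75 kHz, appears at 6.5 kHz.
Distinct values: {2 kHz, 5 kHz, 6.5 kHz}.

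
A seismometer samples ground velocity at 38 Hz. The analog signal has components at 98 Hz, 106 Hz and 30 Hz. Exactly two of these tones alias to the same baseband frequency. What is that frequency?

8 Hz

fs/2 = 19 Hz.
98 Hz mod fs = 22 Hz.
22 Hz > fs/2 = 19 Hz, folds to fs − 22 Hz = 16 Hz.
106 Hz mod fs = 30 Hz.
30 Hz > fs/2 = 19 Hz, folds to fs − 30 Hz = 8 Hz.
30 Hz > fs/2 = 19 Hz, folds to fs − 30 Hz = 8 Hz.
30 Hz and 106 Hz both map to 8 Hz.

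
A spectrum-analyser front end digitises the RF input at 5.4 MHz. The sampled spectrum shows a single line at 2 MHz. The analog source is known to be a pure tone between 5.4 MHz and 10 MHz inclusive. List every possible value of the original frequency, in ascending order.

7.4 MHz, 8.8 MHz

Frequencies that alias to 2 MHz are k·fs ± 2 MHz for integer k ≥ 0.
k=0: 2 MHz.
k=1: 3.4 MHz, 7.4 MHz.
k=2: 8.8 MHz, 12.8 MHz.
k=3: 14.2 MHz, 18.2 MHz.
Within [5.4 MHz, 10 MHz]: 7.4 MHz, 8.8 MHz.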